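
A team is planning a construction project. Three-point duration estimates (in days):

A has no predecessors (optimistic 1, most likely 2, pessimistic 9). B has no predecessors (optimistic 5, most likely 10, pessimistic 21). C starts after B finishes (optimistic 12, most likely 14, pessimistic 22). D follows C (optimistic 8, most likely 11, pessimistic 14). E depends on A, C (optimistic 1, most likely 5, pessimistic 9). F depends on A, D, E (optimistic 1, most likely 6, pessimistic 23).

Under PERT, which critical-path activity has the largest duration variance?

te_A = (1 + 4·2 + 9)/6 = 18/6 = 3; σ²_A = ((9−1)/6)² = 1.778
te_B = (5 + 4·10 + 21)/6 = 66/6 = 11; σ²_B = ((21−5)/6)² = 7.111
te_C = (12 + 4·14 + 22)/6 = 90/6 = 15; σ²_C = ((22−12)/6)² = 2.778
te_D = (8 + 4·11 + 14)/6 = 66/6 = 11; σ²_D = ((14−8)/6)² = 1.000
te_E = (1 + 4·5 + 9)/6 = 30/6 = 5; σ²_E = ((9−1)/6)² = 1.778
te_F = (1 + 4·6 + 23)/6 = 48/6 = 8; σ²_F = ((23−1)/6)² = 13.444

Forward pass:
ES_A = 0; EF_A = 3
ES_B = 0; EF_B = 11
ES_C = 11; EF_C = 11+15 = 26
ES_D = 26; EF_D = 26+11 = 37
ES_E = max(EF_A=3, EF_C=26) = 26; EF_E = 26+5 = 31
ES_F = max(EF_A=3, EF_D=37, EF_E=31) = 37; EF_F = 37+8 = 45
Expected project duration μ = 45 days. Critical path: B → C → D → F.

Variances on critical path: σ²_B=7.111, σ²_C=2.778, σ²_D=1.000, σ²_F=13.444.
Largest is σ²_F = 13.444.

F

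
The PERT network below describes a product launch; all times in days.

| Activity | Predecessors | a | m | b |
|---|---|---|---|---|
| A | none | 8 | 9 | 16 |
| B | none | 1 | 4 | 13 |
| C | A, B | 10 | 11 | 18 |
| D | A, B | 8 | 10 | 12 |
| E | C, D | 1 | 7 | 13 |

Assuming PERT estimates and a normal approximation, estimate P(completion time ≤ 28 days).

te_A = (8 + 4·9 + 16)/6 = 60/6 = 10; σ²_A = ((16−8)/6)² = 1.778
te_B = (1 + 4·4 + 13)/6 = 30/6 = 5; σ²_B = ((13−1)/6)² = 4.000
te_C = (10 + 4·11 + 18)/6 = 72/6 = 12; σ²_C = ((18−10)/6)² = 1.778
te_D = (8 + 4·10 + 12)/6 = 60/6 = 10; σ²_D = ((12−8)/6)² = 0.444
te_E = (1 + 4·7 + 13)/6 = 42/6 = 7; σ²_E = ((13−1)/6)² = 4.000

Forward pass:
ES_A = 0; EF_A = 10
ES_B = 0; EF_B = 5
ES_C = max(EF_A=10, EF_B=5) = 10; EF_C = 10+12 = 22
ES_D = max(EF_A=10, EF_B=5) = 10; EF_D = 10+10 = 20
ES_E = max(EF_C=22, EF_D=20) = 22; EF_E = 22+7 = 29
Expected project duration μ = 29 days. Critical path: A → C → E.

Variance along critical path = 1.778 + 1.778 + 4.000 = 7.556; σ = √7.556 = 2.749 days.
Z = (28 − 29) / 2.749 = -0.364
P(T ≤ 28) = Φ(-0.364) ≈ 0.358

0.358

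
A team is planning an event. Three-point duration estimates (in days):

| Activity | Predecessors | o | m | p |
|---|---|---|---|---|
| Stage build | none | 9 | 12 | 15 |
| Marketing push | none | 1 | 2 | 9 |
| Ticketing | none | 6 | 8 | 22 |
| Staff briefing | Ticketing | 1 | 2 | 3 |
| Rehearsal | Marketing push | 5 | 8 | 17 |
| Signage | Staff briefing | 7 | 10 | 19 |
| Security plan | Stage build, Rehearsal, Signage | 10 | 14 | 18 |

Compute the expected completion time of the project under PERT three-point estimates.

37 days

te_Stage build = (9 + 4·12 + 15)/6 = 72/6 = 12
te_Marketing push = (1 + 4·2 + 9)/6 = 18/6 = 3
te_Ticketing = (6 + 4·8 + 22)/6 = 60/6 = 10
te_Staff briefing = (1 + 4·2 + 3)/6 = 12/6 = 2
te_Rehearsal = (5 + 4·8 + 17)/6 = 54/6 = 9
te_Signage = (7 + 4·10 + 19)/6 = 66/6 = 11
te_Security plan = (10 + 4·14 + 18)/6 = 84/6 = 14

Forward pass:
ES_Stage build = 0; EF_Stage build = 12
ES_Marketing push = 0; EF_Marketing push = 3
ES_Ticketing = 0; EF_Ticketing = 10
ES_Staff briefing = 10; EF_Staff briefing = 10+2 = 12
ES_Rehearsal = 3; EF_Rehearsal = 3+9 = 12
ES_Signage = 12; EF_Signage = 12+11 = 23
ES_Security plan = max(EF_Stage build=12, EF_Rehearsal=12, EF_Signage=23) = 23; EF_Security plan = 23+14 = 37
Expected project duration μ = 37 days. Critical path: Ticketing → Staff briefing → Signage → Security plan.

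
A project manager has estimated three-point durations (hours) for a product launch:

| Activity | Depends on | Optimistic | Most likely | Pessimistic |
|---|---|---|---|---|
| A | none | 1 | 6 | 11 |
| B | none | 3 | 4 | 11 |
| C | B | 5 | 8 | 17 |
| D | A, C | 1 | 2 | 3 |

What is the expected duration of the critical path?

16 hours

te_A = (1 + 4·6 + 11)/6 = 36/6 = 6
te_B = (3 + 4·4 + 11)/6 = 30/6 = 5
te_C = (5 + 4·8 + 17)/6 = 54/6 = 9
te_D = (1 + 4·2 + 3)/6 = 12/6 = 2

Forward pass:
ES_A = 0; EF_A = 6
ES_B = 0; EF_B = 5
ES_C = 5; EF_C = 5+9 = 14
ES_D = max(EF_A=6, EF_C=14) = 14; EF_D = 14+2 = 16
Expected project duration μ = 16 hours. Critical path: B → C → D.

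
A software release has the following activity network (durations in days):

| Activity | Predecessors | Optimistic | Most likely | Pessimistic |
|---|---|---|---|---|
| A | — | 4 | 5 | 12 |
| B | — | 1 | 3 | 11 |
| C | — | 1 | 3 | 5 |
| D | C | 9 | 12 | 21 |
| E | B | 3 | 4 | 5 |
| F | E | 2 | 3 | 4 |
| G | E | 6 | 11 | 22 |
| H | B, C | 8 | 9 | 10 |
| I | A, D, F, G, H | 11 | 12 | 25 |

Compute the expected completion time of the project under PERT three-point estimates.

te_A = (4 + 4·5 + 12)/6 = 36/6 = 6
te_B = (1 + 4·3 + 11)/6 = 24/6 = 4
te_C = (1 + 4·3 + 5)/6 = 18/6 = 3
te_D = (9 + 4·12 + 21)/6 = 78/6 = 13
te_E = (3 + 4·4 + 5)/6 = 24/6 = 4
te_F = (2 + 4·3 + 4)/6 = 18/6 = 3
te_G = (6 + 4·11 + 22)/6 = 72/6 = 12
te_H = (8 + 4·9 + 10)/6 = 54/6 = 9
te_I = (11 + 4·12 + 25)/6 = 84/6 = 14

Forward pass:
ES_A = 0; EF_A = 6
ES_B = 0; EF_B = 4
ES_C = 0; EF_C = 3
ES_D = 3; EF_D = 3+13 = 16
ES_E = 4; EF_E = 4+4 = 8
ES_F = 8; EF_F = 8+3 = 11
ES_G = 8; EF_G = 8+12 = 20
ES_H = max(EF_B=4, EF_C=3) = 4; EF_H = 4+9 = 13
ES_I = max(EF_A=6, EF_D=16, EF_F=11, EF_G=20, EF_H=13) = 20; EF_I = 20+14 = 34
Expected project duration μ = 34 days. Critical path: B → E → G → I.

34 days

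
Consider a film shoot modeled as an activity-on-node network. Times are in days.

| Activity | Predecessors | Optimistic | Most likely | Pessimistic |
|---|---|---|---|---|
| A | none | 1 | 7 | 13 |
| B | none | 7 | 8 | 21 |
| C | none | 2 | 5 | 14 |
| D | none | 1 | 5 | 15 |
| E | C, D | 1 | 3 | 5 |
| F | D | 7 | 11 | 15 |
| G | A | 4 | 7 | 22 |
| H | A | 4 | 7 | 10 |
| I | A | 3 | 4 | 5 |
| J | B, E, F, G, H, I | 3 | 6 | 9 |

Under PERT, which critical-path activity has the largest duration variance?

te_A = (1 + 4·7 + 13)/6 = 42/6 = 7; σ²_A = ((13−1)/6)² = 4.000
te_B = (7 + 4·8 + 21)/6 = 60/6 = 10; σ²_B = ((21−7)/6)² = 5.444
te_C = (2 + 4·5 + 14)/6 = 36/6 = 6; σ²_C = ((14−2)/6)² = 4.000
te_D = (1 + 4·5 + 15)/6 = 36/6 = 6; σ²_D = ((15−1)/6)² = 5.444
te_E = (1 + 4·3 + 5)/6 = 18/6 = 3; σ²_E = ((5−1)/6)² = 0.444
te_F = (7 + 4·11 + 15)/6 = 66/6 = 11; σ²_F = ((15−7)/6)² = 1.778
te_G = (4 + 4·7 + 22)/6 = 54/6 = 9; σ²_G = ((22−4)/6)² = 9.000
te_H = (4 + 4·7 + 10)/6 = 42/6 = 7; σ²_H = ((10−4)/6)² = 1.000
te_I = (3 + 4·4 + 5)/6 = 24/6 = 4; σ²_I = ((5−3)/6)² = 0.111
te_J = (3 + 4·6 + 9)/6 = 36/6 = 6; σ²_J = ((9−3)/6)² = 1.000

Forward pass:
ES_A = 0; EF_A = 7
ES_B = 0; EF_B = 10
ES_C = 0; EF_C = 6
ES_D = 0; EF_D = 6
ES_E = max(EF_C=6, EF_D=6) = 6; EF_E = 6+3 = 9
ES_F = 6; EF_F = 6+11 = 17
ES_G = 7; EF_G = 7+9 = 16
ES_H = 7; EF_H = 7+7 = 14
ES_I = 7; EF_I = 7+4 = 11
ES_J = max(EF_B=10, EF_E=9, EF_F=17, EF_G=16, EF_H=14, EF_I=11) = 17; EF_J = 17+6 = 23
Expected project duration μ = 23 days. Critical path: D → F → J.

Variances on critical path: σ²_D=5.444, σ²_F=1.778, σ²_J=1.000.
Largest is σ²_D = 5.444.

D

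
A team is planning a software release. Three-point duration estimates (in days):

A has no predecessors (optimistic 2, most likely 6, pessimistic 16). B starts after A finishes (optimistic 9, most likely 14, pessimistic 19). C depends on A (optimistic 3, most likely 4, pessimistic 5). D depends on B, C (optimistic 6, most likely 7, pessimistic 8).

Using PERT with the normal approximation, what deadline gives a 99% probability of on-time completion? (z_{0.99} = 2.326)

34.7 days

te_A = (2 + 4·6 + 16)/6 = 42/6 = 7; σ²_A = ((16−2)/6)² = 5.444
te_B = (9 + 4·14 + 19)/6 = 84/6 = 14; σ²_B = ((19−9)/6)² = 2.778
te_C = (3 + 4·4 + 5)/6 = 24/6 = 4; σ²_C = ((5−3)/6)² = 0.111
te_D = (6 + 4·7 + 8)/6 = 42/6 = 7; σ²_D = ((8−6)/6)² = 0.111

Forward pass:
ES_A = 0; EF_A = 7
ES_B = 7; EF_B = 7+14 = 21
ES_C = 7; EF_C = 7+4 = 11
ES_D = max(EF_B=21, EF_C=11) = 21; EF_D = 21+7 = 28
Expected project duration μ = 28 days. Critical path: A → B → D.

Variance along critical path = 5.444 + 2.778 + 0.111 = 8.333; σ = 2.887 days.
D = μ + z·σ = 28 + 2.326·2.887 = 34.7 days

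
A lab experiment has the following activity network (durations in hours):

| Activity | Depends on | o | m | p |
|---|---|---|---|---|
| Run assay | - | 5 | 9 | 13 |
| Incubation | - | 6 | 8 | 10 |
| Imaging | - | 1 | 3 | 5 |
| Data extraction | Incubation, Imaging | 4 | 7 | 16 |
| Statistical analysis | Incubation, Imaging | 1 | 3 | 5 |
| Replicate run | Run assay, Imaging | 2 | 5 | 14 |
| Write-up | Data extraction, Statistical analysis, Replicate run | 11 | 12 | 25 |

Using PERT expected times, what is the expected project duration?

30 hours

te_Run assay = (5 + 4·9 + 13)/6 = 54/6 = 9
te_Incubation = (6 + 4·8 + 10)/6 = 48/6 = 8
te_Imaging = (1 + 4·3 + 5)/6 = 18/6 = 3
te_Data extraction = (4 + 4·7 + 16)/6 = 48/6 = 8
te_Statistical analysis = (1 + 4·3 + 5)/6 = 18/6 = 3
te_Replicate run = (2 + 4·5 + 14)/6 = 36/6 = 6
te_Write-up = (11 + 4·12 + 25)/6 = 84/6 = 14

Forward pass:
ES_Run assay = 0; EF_Run assay = 9
ES_Incubation = 0; EF_Incubation = 8
ES_Imaging = 0; EF_Imaging = 3
ES_Data extraction = max(EF_Incubation=8, EF_Imaging=3) = 8; EF_Data extraction = 8+8 = 16
ES_Statistical analysis = max(EF_Incubation=8, EF_Imaging=3) = 8; EF_Statistical analysis = 8+3 = 11
ES_Replicate run = max(EF_Run assay=9, EF_Imaging=3) = 9; EF_Replicate run = 9+6 = 15
ES_Write-up = max(EF_Data extraction=16, EF_Statistical analysis=11, EF_Replicate run=15) = 16; EF_Write-up = 16+14 = 30
Expected project duration μ = 30 hours. Critical path: Incubation → Data extraction → Write-up.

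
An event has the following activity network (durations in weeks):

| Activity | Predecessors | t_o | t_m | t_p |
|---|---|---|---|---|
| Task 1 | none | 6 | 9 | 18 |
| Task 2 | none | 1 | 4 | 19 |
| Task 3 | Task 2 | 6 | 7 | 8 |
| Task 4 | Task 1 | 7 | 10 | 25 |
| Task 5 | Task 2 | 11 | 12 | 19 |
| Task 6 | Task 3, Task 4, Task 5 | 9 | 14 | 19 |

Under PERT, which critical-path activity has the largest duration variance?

Task 4

te_Task 1 = (6 + 4·9 + 18)/6 = 60/6 = 10; σ²_Task 1 = ((18−6)/6)² = 4.000
te_Task 2 = (1 + 4·4 + 19)/6 = 36/6 = 6; σ²_Task 2 = ((19−1)/6)² = 9.000
te_Task 3 = (6 + 4·7 + 8)/6 = 42/6 = 7; σ²_Task 3 = ((8−6)/6)² = 0.111
te_Task 4 = (7 + 4·10 + 25)/6 = 72/6 = 12; σ²_Task 4 = ((25−7)/6)² = 9.000
te_Task 5 = (11 + 4·12 + 19)/6 = 78/6 = 13; σ²_Task 5 = ((19−11)/6)² = 1.778
te_Task 6 = (9 + 4·14 + 19)/6 = 84/6 = 14; σ²_Task 6 = ((19−9)/6)² = 2.778

Forward pass:
ES_Task 1 = 0; EF_Task 1 = 10
ES_Task 2 = 0; EF_Task 2 = 6
ES_Task 3 = 6; EF_Task 3 = 6+7 = 13
ES_Task 4 = 10; EF_Task 4 = 10+12 = 22
ES_Task 5 = 6; EF_Task 5 = 6+13 = 19
ES_Task 6 = max(EF_Task 3=13, EF_Task 4=22, EF_Task 5=19) = 22; EF_Task 6 = 22+14 = 36
Expected project duration μ = 36 weeks. Critical path: Task 1 → Task 4 → Task 6.

Variances on critical path: σ²_Task 1=4.000, σ²_Task 4=9.000, σ²_Task 6=2.778.
Largest is σ²_Task 4 = 9.000.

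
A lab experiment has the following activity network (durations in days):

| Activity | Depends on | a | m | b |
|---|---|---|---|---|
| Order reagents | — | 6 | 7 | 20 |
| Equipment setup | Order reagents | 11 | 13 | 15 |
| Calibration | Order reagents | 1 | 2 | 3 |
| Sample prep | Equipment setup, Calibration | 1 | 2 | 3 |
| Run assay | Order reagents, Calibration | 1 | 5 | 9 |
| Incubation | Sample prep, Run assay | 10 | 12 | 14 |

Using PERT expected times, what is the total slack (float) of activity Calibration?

te_Order reagents = (6 + 4·7 + 20)/6 = 54/6 = 9
te_Equipment setup = (11 + 4·13 + 15)/6 = 78/6 = 13
te_Calibration = (1 + 4·2 + 3)/6 = 12/6 = 2
te_Sample prep = (1 + 4·2 + 3)/6 = 12/6 = 2
te_Run assay = (1 + 4·5 + 9)/6 = 30/6 = 5
te_Incubation = (10 + 4·12 + 14)/6 = 72/6 = 12

Forward pass:
ES_Order reagents = 0; EF_Order reagents = 9
ES_Equipment setup = 9; EF_Equipment setup = 9+13 = 22
ES_Calibration = 9; EF_Calibration = 9+2 = 11
ES_Sample prep = max(EF_Equipment setup=22, EF_Calibration=11) = 22; EF_Sample prep = 22+2 = 24
ES_Run assay = max(EF_Order reagents=9, EF_Calibration=11) = 11; EF_Run assay = 11+5 = 16
ES_Incubation = max(EF_Sample prep=24, EF_Run assay=16) = 24; EF_Incubation = 24+12 = 36
Expected project duration μ = 36 days. Critical path: Order reagents → Equipment setup → Sample prep → Incubation.

Backward pass:
LF_Incubation = 36; LS_Incubation = 36−12 = 24
LF_Run assay = LS_Incubation = 24; LS_Run assay = 24−5 = 19
LF_Sample prep = LS_Incubation = 24; LS_Sample prep = 24−2 = 22
LF_Calibration = min(LS_Sample prep=22, LS_Run assay=19) = 19; LS_Calibration = 19−2 = 17
LF_Equipment setup = LS_Sample prep = 22; LS_Equipment setup = 22−13 = 9
LF_Order reagents = min(LS_Equipment setup=9, LS_Calibration=17, LS_Run assay=19) = 9; LS_Order reagents = 9−9 = 0
Slack_Calibration = LS_Calibration − ES_Calibration = 17 − 9 = 8

8 days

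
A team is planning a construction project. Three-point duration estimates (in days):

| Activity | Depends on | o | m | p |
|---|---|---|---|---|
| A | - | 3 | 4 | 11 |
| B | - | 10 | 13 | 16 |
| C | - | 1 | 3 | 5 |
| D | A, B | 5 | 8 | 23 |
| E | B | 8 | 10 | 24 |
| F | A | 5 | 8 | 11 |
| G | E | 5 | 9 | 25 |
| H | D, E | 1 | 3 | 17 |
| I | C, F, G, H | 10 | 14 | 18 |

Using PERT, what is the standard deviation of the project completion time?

te_A = (3 + 4·4 + 11)/6 = 30/6 = 5; σ²_A = ((11−3)/6)² = 1.778
te_B = (10 + 4·13 + 16)/6 = 78/6 = 13; σ²_B = ((16−10)/6)² = 1.000
te_C = (1 + 4·3 + 5)/6 = 18/6 = 3; σ²_C = ((5−1)/6)² = 0.444
te_D = (5 + 4·8 + 23)/6 = 60/6 = 10; σ²_D = ((23−5)/6)² = 9.000
te_E = (8 + 4·10 + 24)/6 = 72/6 = 12; σ²_E = ((24−8)/6)² = 7.111
te_F = (5 + 4·8 + 11)/6 = 48/6 = 8; σ²_F = ((11−5)/6)² = 1.000
te_G = (5 + 4·9 + 25)/6 = 66/6 = 11; σ²_G = ((25−5)/6)² = 11.111
te_H = (1 + 4·3 + 17)/6 = 30/6 = 5; σ²_H = ((17−1)/6)² = 7.111
te_I = (10 + 4·14 + 18)/6 = 84/6 = 14; σ²_I = ((18−10)/6)² = 1.778

Forward pass:
ES_A = 0; EF_A = 5
ES_B = 0; EF_B = 13
ES_C = 0; EF_C = 3
ES_D = max(EF_A=5, EF_B=13) = 13; EF_D = 13+10 = 23
ES_E = 13; EF_E = 13+12 = 25
ES_F = 5; EF_F = 5+8 = 13
ES_G = 25; EF_G = 25+11 = 36
ES_H = max(EF_D=23, EF_E=25) = 25; EF_H = 25+5 = 30
ES_I = max(EF_C=3, EF_F=13, EF_G=36, EF_H=30) = 36; EF_I = 36+14 = 50
Expected project duration μ = 50 days. Critical path: B → E → G → I.

Variance along critical path = 1.000 + 7.111 + 11.111 + 1.778 = 21.000
σ = √21.000 = 4.583 days

4.58 days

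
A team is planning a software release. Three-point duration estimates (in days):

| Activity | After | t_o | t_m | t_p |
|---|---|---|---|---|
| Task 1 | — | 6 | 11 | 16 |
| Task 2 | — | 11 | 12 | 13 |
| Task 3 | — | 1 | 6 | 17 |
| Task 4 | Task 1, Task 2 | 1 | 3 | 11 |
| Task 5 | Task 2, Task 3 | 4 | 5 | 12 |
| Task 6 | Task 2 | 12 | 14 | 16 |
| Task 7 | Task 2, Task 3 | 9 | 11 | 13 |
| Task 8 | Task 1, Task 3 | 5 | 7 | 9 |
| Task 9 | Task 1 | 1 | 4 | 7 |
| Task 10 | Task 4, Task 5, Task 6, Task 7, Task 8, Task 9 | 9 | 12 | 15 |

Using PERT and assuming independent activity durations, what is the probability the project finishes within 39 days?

0.789

te_Task 1 = (6 + 4·11 + 16)/6 = 66/6 = 11; σ²_Task 1 = ((16−6)/6)² = 2.778
te_Task 2 = (11 + 4·12 + 13)/6 = 72/6 = 12; σ²_Task 2 = ((13−11)/6)² = 0.111
te_Task 3 = (1 + 4·6 + 17)/6 = 42/6 = 7; σ²_Task 3 = ((17−1)/6)² = 7.111
te_Task 4 = (1 + 4·3 + 11)/6 = 24/6 = 4; σ²_Task 4 = ((11−1)/6)² = 2.778
te_Task 5 = (4 + 4·5 + 12)/6 = 36/6 = 6; σ²_Task 5 = ((12−4)/6)² = 1.778
te_Task 6 = (12 + 4·14 + 16)/6 = 84/6 = 14; σ²_Task 6 = ((16−12)/6)² = 0.444
te_Task 7 = (9 + 4·11 + 13)/6 = 66/6 = 11; σ²_Task 7 = ((13−9)/6)² = 0.444
te_Task 8 = (5 + 4·7 + 9)/6 = 42/6 = 7; σ²_Task 8 = ((9−5)/6)² = 0.444
te_Task 9 = (1 + 4·4 + 7)/6 = 24/6 = 4; σ²_Task 9 = ((7−1)/6)² = 1.000
te_Task 10 = (9 + 4·12 + 15)/6 = 72/6 = 12; σ²_Task 10 = ((15−9)/6)² = 1.000

Forward pass:
ES_Task 1 = 0; EF_Task 1 = 11
ES_Task 2 = 0; EF_Task 2 = 12
ES_Task 3 = 0; EF_Task 3 = 7
ES_Task 4 = max(EF_Task 1=11, EF_Task 2=12) = 12; EF_Task 4 = 12+4 = 16
ES_Task 5 = max(EF_Task 2=12, EF_Task 3=7) = 12; EF_Task 5 = 12+6 = 18
ES_Task 6 = 12; EF_Task 6 = 12+14 = 26
ES_Task 7 = max(EF_Task 2=12, EF_Task 3=7) = 12; EF_Task 7 = 12+11 = 23
ES_Task 8 = max(EF_Task 1=11, EF_Task 3=7) = 11; EF_Task 8 = 11+7 = 18
ES_Task 9 = 11; EF_Task 9 = 11+4 = 15
ES_Task 10 = max(EF_Task 4=16, EF_Task 5=18, EF_Task 6=26, EF_Task 7=23, EF_Task 8=18, EF_Task 9=15) = 26; EF_Task 10 = 26+12 = 38
Expected project duration μ = 38 days. Critical path: Task 2 → Task 6 → Task 10.

Variance along critical path = 0.111 + 0.444 + 1.000 = 1.556; σ = √1.556 = 1.247 days.
Z = (39 − 38) / 1.247 = 0.802
P(T ≤ 39) = Φ(0.802) ≈ 0.789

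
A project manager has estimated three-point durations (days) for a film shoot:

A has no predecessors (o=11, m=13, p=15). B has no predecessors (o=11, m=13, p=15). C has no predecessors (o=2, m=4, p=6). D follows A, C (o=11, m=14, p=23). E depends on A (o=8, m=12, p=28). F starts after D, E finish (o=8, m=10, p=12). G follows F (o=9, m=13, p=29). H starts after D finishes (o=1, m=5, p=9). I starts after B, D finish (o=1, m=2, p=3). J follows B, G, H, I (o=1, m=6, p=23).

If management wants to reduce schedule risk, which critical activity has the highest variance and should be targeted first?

te_A = (11 + 4·13 + 15)/6 = 78/6 = 13; σ²_A = ((15−11)/6)² = 0.444
te_B = (11 + 4·13 + 15)/6 = 78/6 = 13; σ²_B = ((15−11)/6)² = 0.444
te_C = (2 + 4·4 + 6)/6 = 24/6 = 4; σ²_C = ((6−2)/6)² = 0.444
te_D = (11 + 4·14 + 23)/6 = 90/6 = 15; σ²_D = ((23−11)/6)² = 4.000
te_E = (8 + 4·12 + 28)/6 = 84/6 = 14; σ²_E = ((28−8)/6)² = 11.111
te_F = (8 + 4·10 + 12)/6 = 60/6 = 10; σ²_F = ((12−8)/6)² = 0.444
te_G = (9 + 4·13 + 29)/6 = 90/6 = 15; σ²_G = ((29−9)/6)² = 11.111
te_H = (1 + 4·5 + 9)/6 = 30/6 = 5; σ²_H = ((9−1)/6)² = 1.778
te_I = (1 + 4·2 + 3)/6 = 12/6 = 2; σ²_I = ((3−1)/6)² = 0.111
te_J = (1 + 4·6 + 23)/6 = 48/6 = 8; σ²_J = ((23−1)/6)² = 13.444

Forward pass:
ES_A = 0; EF_A = 13
ES_B = 0; EF_B = 13
ES_C = 0; EF_C = 4
ES_D = max(EF_A=13, EF_C=4) = 13; EF_D = 13+15 = 28
ES_E = 13; EF_E = 13+14 = 27
ES_F = max(EF_D=28, EF_E=27) = 28; EF_F = 28+10 = 38
ES_G = 38; EF_G = 38+15 = 53
ES_H = 28; EF_H = 28+5 = 33
ES_I = max(EF_B=13, EF_D=28) = 28; EF_I = 28+2 = 30
ES_J = max(EF_B=13, EF_G=53, EF_H=33, EF_I=30) = 53; EF_J = 53+8 = 61
Expected project duration μ = 61 days. Critical path: A → D → F → G → J.

Variances on critical path: σ²_A=0.444, σ²_D=4.000, σ²_F=0.444, σ²_G=11.111, σ²_J=13.444.
Largest is σ²_J = 13.444.

J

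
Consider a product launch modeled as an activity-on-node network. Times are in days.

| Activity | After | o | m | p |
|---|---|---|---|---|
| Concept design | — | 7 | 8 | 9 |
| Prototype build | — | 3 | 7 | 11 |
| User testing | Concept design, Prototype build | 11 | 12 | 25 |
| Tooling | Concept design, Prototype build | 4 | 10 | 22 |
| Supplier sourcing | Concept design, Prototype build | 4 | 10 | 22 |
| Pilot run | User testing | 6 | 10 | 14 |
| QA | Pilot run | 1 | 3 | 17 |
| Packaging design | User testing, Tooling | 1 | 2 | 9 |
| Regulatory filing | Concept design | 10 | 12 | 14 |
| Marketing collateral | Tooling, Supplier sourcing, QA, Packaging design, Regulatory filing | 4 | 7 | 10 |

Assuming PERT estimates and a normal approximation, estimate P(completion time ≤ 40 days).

0.154

te_Concept design = (7 + 4·8 + 9)/6 = 48/6 = 8; σ²_Concept design = ((9−7)/6)² = 0.111
te_Prototype build = (3 + 4·7 + 11)/6 = 42/6 = 7; σ²_Prototype build = ((11−3)/6)² = 1.778
te_User testing = (11 + 4·12 + 25)/6 = 84/6 = 14; σ²_User testing = ((25−11)/6)² = 5.444
te_Tooling = (4 + 4·10 + 22)/6 = 66/6 = 11; σ²_Tooling = ((22−4)/6)² = 9.000
te_Supplier sourcing = (4 + 4·10 + 22)/6 = 66/6 = 11; σ²_Supplier sourcing = ((22−4)/6)² = 9.000
te_Pilot run = (6 + 4·10 + 14)/6 = 60/6 = 10; σ²_Pilot run = ((14−6)/6)² = 1.778
te_QA = (1 + 4·3 + 17)/6 = 30/6 = 5; σ²_QA = ((17−1)/6)² = 7.111
te_Packaging design = (1 + 4·2 + 9)/6 = 18/6 = 3; σ²_Packaging design = ((9−1)/6)² = 1.778
te_Regulatory filing = (10 + 4·12 + 14)/6 = 72/6 = 12; σ²_Regulatory filing = ((14−10)/6)² = 0.444
te_Marketing collateral = (4 + 4·7 + 10)/6 = 42/6 = 7; σ²_Marketing collateral = ((10−4)/6)² = 1.000

Forward pass:
ES_Concept design = 0; EF_Concept design = 8
ES_Prototype build = 0; EF_Prototype build = 7
ES_User testing = max(EF_Concept design=8, EF_Prototype build=7) = 8; EF_User testing = 8+14 = 22
ES_Tooling = max(EF_Concept design=8, EF_Prototype build=7) = 8; EF_Tooling = 8+11 = 19
ES_Supplier sourcing = max(EF_Concept design=8, EF_Prototype build=7) = 8; EF_Supplier sourcing = 8+11 = 19
ES_Pilot run = 22; EF_Pilot run = 22+10 = 32
ES_QA = 32; EF_QA = 32+5 = 37
ES_Packaging design = max(EF_User testing=22, EF_Tooling=19) = 22; EF_Packaging design = 22+3 = 25
ES_Regulatory filing = 8; EF_Regulatory filing = 8+12 = 20
ES_Marketing collateral = max(EF_Tooling=19, EF_Supplier sourcing=19, EF_QA=37, EF_Packaging design=25, EF_Regulatory filing=20) = 37; EF_Marketing collateral = 37+7 = 44
Expected project duration μ = 44 days. Critical path: Concept design → User testing → Pilot run → QA → Marketing collateral.

Variance along critical path = 0.111 + 5.444 + 1.778 + 7.111 + 1.000 = 15.444; σ = √15.444 = 3.930 days.
Z = (40 − 44) / 3.930 = -1.018
P(T ≤ 40) = Φ(-1.018) ≈ 0.154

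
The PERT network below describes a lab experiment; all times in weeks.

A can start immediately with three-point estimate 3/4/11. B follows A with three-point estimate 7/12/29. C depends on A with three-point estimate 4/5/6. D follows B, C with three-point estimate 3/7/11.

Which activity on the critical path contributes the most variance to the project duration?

te_A = (3 + 4·4 + 11)/6 = 30/6 = 5; σ²_A = ((11−3)/6)² = 1.778
te_B = (7 + 4·12 + 29)/6 = 84/6 = 14; σ²_B = ((29−7)/6)² = 13.444
te_C = (4 + 4·5 + 6)/6 = 30/6 = 5; σ²_C = ((6−4)/6)² = 0.111
te_D = (3 + 4·7 + 11)/6 = 42/6 = 7; σ²_D = ((11−3)/6)² = 1.778

Forward pass:
ES_A = 0; EF_A = 5
ES_B = 5; EF_B = 5+14 = 19
ES_C = 5; EF_C = 5+5 = 10
ES_D = max(EF_B=19, EF_C=10) = 19; EF_D = 19+7 = 26
Expected project duration μ = 26 weeks. Critical path: A → B → D.

Variances on critical path: σ²_A=1.778, σ²_B=13.444, σ²_D=1.778.
Largest is σ²_B = 13.444.

B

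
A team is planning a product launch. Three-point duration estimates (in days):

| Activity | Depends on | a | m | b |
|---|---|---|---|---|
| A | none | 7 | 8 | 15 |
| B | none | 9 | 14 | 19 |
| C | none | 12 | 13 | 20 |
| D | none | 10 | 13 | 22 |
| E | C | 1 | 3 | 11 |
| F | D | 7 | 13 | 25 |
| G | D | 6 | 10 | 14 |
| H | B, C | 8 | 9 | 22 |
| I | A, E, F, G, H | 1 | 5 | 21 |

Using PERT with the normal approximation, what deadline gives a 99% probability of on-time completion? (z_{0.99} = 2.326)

46.4 days

te_A = (7 + 4·8 + 15)/6 = 54/6 = 9; σ²_A = ((15−7)/6)² = 1.778
te_B = (9 + 4·14 + 19)/6 = 84/6 = 14; σ²_B = ((19−9)/6)² = 2.778
te_C = (12 + 4·13 + 20)/6 = 84/6 = 14; σ²_C = ((20−12)/6)² = 1.778
te_D = (10 + 4·13 + 22)/6 = 84/6 = 14; σ²_D = ((22−10)/6)² = 4.000
te_E = (1 + 4·3 + 11)/6 = 24/6 = 4; σ²_E = ((11−1)/6)² = 2.778
te_F = (7 + 4·13 + 25)/6 = 84/6 = 14; σ²_F = ((25−7)/6)² = 9.000
te_G = (6 + 4·10 + 14)/6 = 60/6 = 10; σ²_G = ((14−6)/6)² = 1.778
te_H = (8 + 4·9 + 22)/6 = 66/6 = 11; σ²_H = ((22−8)/6)² = 5.444
te_I = (1 + 4·5 + 21)/6 = 42/6 = 7; σ²_I = ((21−1)/6)² = 11.111

Forward pass:
ES_A = 0; EF_A = 9
ES_B = 0; EF_B = 14
ES_C = 0; EF_C = 14
ES_D = 0; EF_D = 14
ES_E = 14; EF_E = 14+4 = 18
ES_F = 14; EF_F = 14+14 = 28
ES_G = 14; EF_G = 14+10 = 24
ES_H = max(EF_B=14, EF_C=14) = 14; EF_H = 14+11 = 25
ES_I = max(EF_A=9, EF_E=18, EF_F=28, EF_G=24, EF_H=25) = 28; EF_I = 28+7 = 35
Expected project duration μ = 35 days. Critical path: D → F → I.

Variance along critical path = 4.000 + 9.000 + 11.111 = 24.111; σ = 4.910 days.
D = μ + z·σ = 35 + 2.326·4.910 = 46.4 days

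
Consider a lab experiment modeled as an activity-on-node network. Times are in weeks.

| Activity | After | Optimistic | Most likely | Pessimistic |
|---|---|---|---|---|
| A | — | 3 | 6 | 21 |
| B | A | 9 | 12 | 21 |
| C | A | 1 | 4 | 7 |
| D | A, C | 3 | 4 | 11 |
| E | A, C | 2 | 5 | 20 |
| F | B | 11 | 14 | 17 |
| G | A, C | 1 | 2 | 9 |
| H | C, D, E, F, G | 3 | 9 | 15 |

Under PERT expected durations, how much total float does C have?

16 weeks

te_A = (3 + 4·6 + 21)/6 = 48/6 = 8
te_B = (9 + 4·12 + 21)/6 = 78/6 = 13
te_C = (1 + 4·4 + 7)/6 = 24/6 = 4
te_D = (3 + 4·4 + 11)/6 = 30/6 = 5
te_E = (2 + 4·5 + 20)/6 = 42/6 = 7
te_F = (11 + 4·14 + 17)/6 = 84/6 = 14
te_G = (1 + 4·2 + 9)/6 = 18/6 = 3
te_H = (3 + 4·9 + 15)/6 = 54/6 = 9

Forward pass:
ES_A = 0; EF_A = 8
ES_B = 8; EF_B = 8+13 = 21
ES_C = 8; EF_C = 8+4 = 12
ES_D = max(EF_A=8, EF_C=12) = 12; EF_D = 12+5 = 17
ES_E = max(EF_A=8, EF_C=12) = 12; EF_E = 12+7 = 19
ES_F = 21; EF_F = 21+14 = 35
ES_G = max(EF_A=8, EF_C=12) = 12; EF_G = 12+3 = 15
ES_H = max(EF_C=12, EF_D=17, EF_E=19, EF_F=35, EF_G=15) = 35; EF_H = 35+9 = 44
Expected project duration μ = 44 weeks. Critical path: A → B → F → H.

Backward pass:
LF_H = 44; LS_H = 44−9 = 35
LF_G = LS_H = 35; LS_G = 35−3 = 32
LF_F = LS_H = 35; LS_F = 35−14 = 21
LF_E = LS_H = 35; LS_E = 35−7 = 28
LF_D = LS_H = 35; LS_D = 35−5 = 30
LF_C = min(LS_D=30, LS_E=28, LS_G=32, LS_H=35) = 28; LS_C = 28−4 = 24
LF_B = LS_F = 21; LS_B = 21−13 = 8
LF_A = min(LS_B=8, LS_C=24, LS_D=30, LS_E=28, LS_G=32) = 8; LS_A = 8−8 = 0
Slack_C = LS_C − ES_C = 24 − 8 = 16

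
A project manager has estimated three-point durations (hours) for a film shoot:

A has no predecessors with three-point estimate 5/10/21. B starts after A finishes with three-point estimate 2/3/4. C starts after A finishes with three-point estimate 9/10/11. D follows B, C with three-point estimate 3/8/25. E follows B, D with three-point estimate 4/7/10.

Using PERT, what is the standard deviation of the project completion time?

te_A = (5 + 4·10 + 21)/6 = 66/6 = 11; σ²_A = ((21−5)/6)² = 7.111
te_B = (2 + 4·3 + 4)/6 = 18/6 = 3; σ²_B = ((4−2)/6)² = 0.111
te_C = (9 + 4·10 + 11)/6 = 60/6 = 10; σ²_C = ((11−9)/6)² = 0.111
te_D = (3 + 4·8 + 25)/6 = 60/6 = 10; σ²_D = ((25−3)/6)² = 13.444
te_E = (4 + 4·7 + 10)/6 = 42/6 = 7; σ²_E = ((10−4)/6)² = 1.000

Forward pass:
ES_A = 0; EF_A = 11
ES_B = 11; EF_B = 11+3 = 14
ES_C = 11; EF_C = 11+10 = 21
ES_D = max(EF_B=14, EF_C=21) = 21; EF_D = 21+10 = 31
ES_E = max(EF_B=14, EF_D=31) = 31; EF_E = 31+7 = 38
Expected project duration μ = 38 hours. Critical path: A → C → D → E.

Variance along critical path = 7.111 + 0.111 + 13.444 + 1.000 = 21.667
σ = √21.667 = 4.655 hours

4.65 hours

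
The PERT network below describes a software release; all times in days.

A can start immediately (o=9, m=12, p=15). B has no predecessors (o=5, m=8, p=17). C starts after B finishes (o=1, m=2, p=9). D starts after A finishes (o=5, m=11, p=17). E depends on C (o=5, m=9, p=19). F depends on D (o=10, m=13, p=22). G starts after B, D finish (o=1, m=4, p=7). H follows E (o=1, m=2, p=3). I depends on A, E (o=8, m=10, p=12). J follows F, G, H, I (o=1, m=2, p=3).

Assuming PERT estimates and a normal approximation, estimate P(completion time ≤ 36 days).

0.160

te_A = (9 + 4·12 + 15)/6 = 72/6 = 12; σ²_A = ((15−9)/6)² = 1.000
te_B = (5 + 4·8 + 17)/6 = 54/6 = 9; σ²_B = ((17−5)/6)² = 4.000
te_C = (1 + 4·2 + 9)/6 = 18/6 = 3; σ²_C = ((9−1)/6)² = 1.778
te_D = (5 + 4·11 + 17)/6 = 66/6 = 11; σ²_D = ((17−5)/6)² = 4.000
te_E = (5 + 4·9 + 19)/6 = 60/6 = 10; σ²_E = ((19−5)/6)² = 5.444
te_F = (10 + 4·13 + 22)/6 = 84/6 = 14; σ²_F = ((22−10)/6)² = 4.000
te_G = (1 + 4·4 + 7)/6 = 24/6 = 4; σ²_G = ((7−1)/6)² = 1.000
te_H = (1 + 4·2 + 3)/6 = 12/6 = 2; σ²_H = ((3−1)/6)² = 0.111
te_I = (8 + 4·10 + 12)/6 = 60/6 = 10; σ²_I = ((12−8)/6)² = 0.444
te_J = (1 + 4·2 + 3)/6 = 12/6 = 2; σ²_J = ((3−1)/6)² = 0.111

Forward pass:
ES_A = 0; EF_A = 12
ES_B = 0; EF_B = 9
ES_C = 9; EF_C = 9+3 = 12
ES_D = 12; EF_D = 12+11 = 23
ES_E = 12; EF_E = 12+10 = 22
ES_F = 23; EF_F = 23+14 = 37
ES_G = max(EF_B=9, EF_D=23) = 23; EF_G = 23+4 = 27
ES_H = 22; EF_H = 22+2 = 24
ES_I = max(EF_A=12, EF_E=22) = 22; EF_I = 22+10 = 32
ES_J = max(EF_F=37, EF_G=27, EF_H=24, EF_I=32) = 37; EF_J = 37+2 = 39
Expected project duration μ = 39 days. Critical path: A → D → F → J.

Variance along critical path = 1.000 + 4.000 + 4.000 + 0.111 = 9.111; σ = √9.111 = 3.018 days.
Z = (36 − 39) / 3.018 = -0.994
P(T ≤ 36) = Φ(-0.994) ≈ 0.160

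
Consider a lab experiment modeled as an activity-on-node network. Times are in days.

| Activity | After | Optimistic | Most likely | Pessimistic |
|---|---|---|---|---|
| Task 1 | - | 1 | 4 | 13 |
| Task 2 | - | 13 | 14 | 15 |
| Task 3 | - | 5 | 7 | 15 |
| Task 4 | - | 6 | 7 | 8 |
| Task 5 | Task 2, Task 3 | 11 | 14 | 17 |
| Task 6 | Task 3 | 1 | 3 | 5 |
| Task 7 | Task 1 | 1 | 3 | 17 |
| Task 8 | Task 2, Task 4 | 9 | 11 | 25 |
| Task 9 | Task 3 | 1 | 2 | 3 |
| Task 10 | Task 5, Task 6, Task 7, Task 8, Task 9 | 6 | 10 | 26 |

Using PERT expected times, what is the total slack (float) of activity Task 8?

te_Task 1 = (1 + 4·4 + 13)/6 = 30/6 = 5
te_Task 2 = (13 + 4·14 + 15)/6 = 84/6 = 14
te_Task 3 = (5 + 4·7 + 15)/6 = 48/6 = 8
te_Task 4 = (6 + 4·7 + 8)/6 = 42/6 = 7
te_Task 5 = (11 + 4·14 + 17)/6 = 84/6 = 14
te_Task 6 = (1 + 4·3 + 5)/6 = 18/6 = 3
te_Task 7 = (1 + 4·3 + 17)/6 = 30/6 = 5
te_Task 8 = (9 + 4·11 + 25)/6 = 78/6 = 13
te_Task 9 = (1 + 4·2 + 3)/6 = 12/6 = 2
te_Task 10 = (6 + 4·10 + 26)/6 = 72/6 = 12

Forward pass:
ES_Task 1 = 0; EF_Task 1 = 5
ES_Task 2 = 0; EF_Task 2 = 14
ES_Task 3 = 0; EF_Task 3 = 8
ES_Task 4 = 0; EF_Task 4 = 7
ES_Task 5 = max(EF_Task 2=14, EF_Task 3=8) = 14; EF_Task 5 = 14+14 = 28
ES_Task 6 = 8; EF_Task 6 = 8+3 = 11
ES_Task 7 = 5; EF_Task 7 = 5+5 = 10
ES_Task 8 = max(EF_Task 2=14, EF_Task 4=7) = 14; EF_Task 8 = 14+13 = 27
ES_Task 9 = 8; EF_Task 9 = 8+2 = 10
ES_Task 10 = max(EF_Task 5=28, EF_Task 6=11, EF_Task 7=10, EF_Task 8=27, EF_Task 9=10) = 28; EF_Task 10 = 28+12 = 40
Expected project duration μ = 40 days. Critical path: Task 2 → Task 5 → Task 10.

Backward pass:
LF_Task 10 = 40; LS_Task 10 = 40−12 = 28
LF_Task 9 = LS_Task 10 = 28; LS_Task 9 = 28−2 = 26
LF_Task 8 = LS_Task 10 = 28; LS_Task 8 = 28−13 = 15
LF_Task 7 = LS_Task 10 = 28; LS_Task 7 = 28−5 = 23
LF_Task 6 = LS_Task 10 = 28; LS_Task 6 = 28−3 = 25
LF_Task 5 = LS_Task 10 = 28; LS_Task 5 = 28−14 = 14
LF_Task 4 = LS_Task 8 = 15; LS_Task 4 = 15−7 = 8
LF_Task 3 = min(LS_Task 5=14, LS_Task 6=25, LS_Task 9=26) = 14; LS_Task 3 = 14−8 = 6
LF_Task 2 = min(LS_Task 5=14, LS_Task 8=15) = 14; LS_Task 2 = 14−14 = 0
LF_Task 1 = LS_Task 7 = 23; LS_Task 1 = 23−5 = 18
Slack_Task 8 = LS_Task 8 − ES_Task 8 = 15 − 14 = 1

1 days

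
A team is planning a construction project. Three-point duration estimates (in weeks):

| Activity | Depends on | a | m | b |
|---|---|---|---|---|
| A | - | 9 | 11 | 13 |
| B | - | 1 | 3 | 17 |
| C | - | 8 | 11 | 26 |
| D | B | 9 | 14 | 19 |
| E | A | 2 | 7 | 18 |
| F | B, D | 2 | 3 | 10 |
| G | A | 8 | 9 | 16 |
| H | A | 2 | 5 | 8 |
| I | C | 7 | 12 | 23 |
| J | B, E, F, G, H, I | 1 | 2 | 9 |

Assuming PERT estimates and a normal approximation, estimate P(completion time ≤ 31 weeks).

0.682

te_A = (9 + 4·11 + 13)/6 = 66/6 = 11; σ²_A = ((13−9)/6)² = 0.444
te_B = (1 + 4·3 + 17)/6 = 30/6 = 5; σ²_B = ((17−1)/6)² = 7.111
te_C = (8 + 4·11 + 26)/6 = 78/6 = 13; σ²_C = ((26−8)/6)² = 9.000
te_D = (9 + 4·14 + 19)/6 = 84/6 = 14; σ²_D = ((19−9)/6)² = 2.778
te_E = (2 + 4·7 + 18)/6 = 48/6 = 8; σ²_E = ((18−2)/6)² = 7.111
te_F = (2 + 4·3 + 10)/6 = 24/6 = 4; σ²_F = ((10−2)/6)² = 1.778
te_G = (8 + 4·9 + 16)/6 = 60/6 = 10; σ²_G = ((16−8)/6)² = 1.778
te_H = (2 + 4·5 + 8)/6 = 30/6 = 5; σ²_H = ((8−2)/6)² = 1.000
te_I = (7 + 4·12 + 23)/6 = 78/6 = 13; σ²_I = ((23−7)/6)² = 7.111
te_J = (1 + 4·2 + 9)/6 = 18/6 = 3; σ²_J = ((9−1)/6)² = 1.778

Forward pass:
ES_A = 0; EF_A = 11
ES_B = 0; EF_B = 5
ES_C = 0; EF_C = 13
ES_D = 5; EF_D = 5+14 = 19
ES_E = 11; EF_E = 11+8 = 19
ES_F = max(EF_B=5, EF_D=19) = 19; EF_F = 19+4 = 23
ES_G = 11; EF_G = 11+10 = 21
ES_H = 11; EF_H = 11+5 = 16
ES_I = 13; EF_I = 13+13 = 26
ES_J = max(EF_B=5, EF_E=19, EF_F=23, EF_G=21, EF_H=16, EF_I=26) = 26; EF_J = 26+3 = 29
Expected project duration μ = 29 weeks. Critical path: C → I → J.

Variance along critical path = 9.000 + 7.111 + 1.778 = 17.889; σ = √17.889 = 4.230 weeks.
Z = (31 − 29) / 4.230 = 0.473
P(T ≤ 31) = Φ(0.473) ≈ 0.682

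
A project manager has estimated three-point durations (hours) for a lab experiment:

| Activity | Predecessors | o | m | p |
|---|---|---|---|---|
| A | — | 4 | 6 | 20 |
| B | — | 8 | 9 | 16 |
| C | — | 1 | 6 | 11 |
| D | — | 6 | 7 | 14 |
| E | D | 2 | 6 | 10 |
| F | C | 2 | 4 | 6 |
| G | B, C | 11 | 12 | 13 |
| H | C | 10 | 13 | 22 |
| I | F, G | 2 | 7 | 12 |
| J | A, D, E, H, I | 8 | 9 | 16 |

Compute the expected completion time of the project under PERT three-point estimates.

39 hours

te_A = (4 + 4·6 + 20)/6 = 48/6 = 8
te_B = (8 + 4·9 + 16)/6 = 60/6 = 10
te_C = (1 + 4·6 + 11)/6 = 36/6 = 6
te_D = (6 + 4·7 + 14)/6 = 48/6 = 8
te_E = (2 + 4·6 + 10)/6 = 36/6 = 6
te_F = (2 + 4·4 + 6)/6 = 24/6 = 4
te_G = (11 + 4·12 + 13)/6 = 72/6 = 12
te_H = (10 + 4·13 + 22)/6 = 84/6 = 14
te_I = (2 + 4·7 + 12)/6 = 42/6 = 7
te_J = (8 + 4·9 + 16)/6 = 60/6 = 10

Forward pass:
ES_A = 0; EF_A = 8
ES_B = 0; EF_B = 10
ES_C = 0; EF_C = 6
ES_D = 0; EF_D = 8
ES_E = 8; EF_E = 8+6 = 14
ES_F = 6; EF_F = 6+4 = 10
ES_G = max(EF_B=10, EF_C=6) = 10; EF_G = 10+12 = 22
ES_H = 6; EF_H = 6+14 = 20
ES_I = max(EF_F=10, EF_G=22) = 22; EF_I = 22+7 = 29
ES_J = max(EF_A=8, EF_D=8, EF_E=14, EF_H=20, EF_I=29) = 29; EF_J = 29+10 = 39
Expected project duration μ = 39 hours. Critical path: B → G → I → J.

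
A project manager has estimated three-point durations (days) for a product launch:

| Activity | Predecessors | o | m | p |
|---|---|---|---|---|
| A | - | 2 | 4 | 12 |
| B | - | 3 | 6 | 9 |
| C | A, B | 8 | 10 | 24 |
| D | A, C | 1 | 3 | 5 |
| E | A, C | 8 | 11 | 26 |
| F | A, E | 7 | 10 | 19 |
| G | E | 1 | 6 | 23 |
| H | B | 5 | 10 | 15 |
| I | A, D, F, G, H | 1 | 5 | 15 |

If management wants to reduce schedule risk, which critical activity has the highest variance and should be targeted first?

te_A = (2 + 4·4 + 12)/6 = 30/6 = 5; σ²_A = ((12−2)/6)² = 2.778
te_B = (3 + 4·6 + 9)/6 = 36/6 = 6; σ²_B = ((9−3)/6)² = 1.000
te_C = (8 + 4·10 + 24)/6 = 72/6 = 12; σ²_C = ((24−8)/6)² = 7.111
te_D = (1 + 4·3 + 5)/6 = 18/6 = 3; σ²_D = ((5−1)/6)² = 0.444
te_E = (8 + 4·11 + 26)/6 = 78/6 = 13; σ²_E = ((26−8)/6)² = 9.000
te_F = (7 + 4·10 + 19)/6 = 66/6 = 11; σ²_F = ((19−7)/6)² = 4.000
te_G = (1 + 4·6 + 23)/6 = 48/6 = 8; σ²_G = ((23−1)/6)² = 13.444
te_H = (5 + 4·10 + 15)/6 = 60/6 = 10; σ²_H = ((15−5)/6)² = 2.778
te_I = (1 + 4·5 + 15)/6 = 36/6 = 6; σ²_I = ((15−1)/6)² = 5.444

Forward pass:
ES_A = 0; EF_A = 5
ES_B = 0; EF_B = 6
ES_C = max(EF_A=5, EF_B=6) = 6; EF_C = 6+12 = 18
ES_D = max(EF_A=5, EF_C=18) = 18; EF_D = 18+3 = 21
ES_E = max(EF_A=5, EF_C=18) = 18; EF_E = 18+13 = 31
ES_F = max(EF_A=5, EF_E=31) = 31; EF_F = 31+11 = 42
ES_G = 31; EF_G = 31+8 = 39
ES_H = 6; EF_H = 6+10 = 16
ES_I = max(EF_A=5, EF_D=21, EF_F=42, EF_G=39, EF_H=16) = 42; EF_I = 42+6 = 48
Expected project duration μ = 48 days. Critical path: B → C → E → F → I.

Variances on critical path: σ²_B=1.000, σ²_C=7.111, σ²_E=9.000, σ²_F=4.000, σ²_I=5.444.
Largest is σ²_E = 9.000.

E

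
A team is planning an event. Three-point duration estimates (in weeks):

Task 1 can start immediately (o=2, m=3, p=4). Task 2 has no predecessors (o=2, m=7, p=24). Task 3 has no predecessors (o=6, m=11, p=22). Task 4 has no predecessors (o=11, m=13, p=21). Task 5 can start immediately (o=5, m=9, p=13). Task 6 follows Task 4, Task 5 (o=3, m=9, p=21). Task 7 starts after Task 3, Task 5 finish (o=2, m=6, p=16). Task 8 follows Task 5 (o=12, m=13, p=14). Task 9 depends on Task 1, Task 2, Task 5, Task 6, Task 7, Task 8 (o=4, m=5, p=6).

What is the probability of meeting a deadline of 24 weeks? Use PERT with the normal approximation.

te_Task 1 = (2 + 4·3 + 4)/6 = 18/6 = 3; σ²_Task 1 = ((4−2)/6)² = 0.111
te_Task 2 = (2 + 4·7 + 24)/6 = 54/6 = 9; σ²_Task 2 = ((24−2)/6)² = 13.444
te_Task 3 = (6 + 4·11 + 22)/6 = 72/6 = 12; σ²_Task 3 = ((22−6)/6)² = 7.111
te_Task 4 = (11 + 4·13 + 21)/6 = 84/6 = 14; σ²_Task 4 = ((21−11)/6)² = 2.778
te_Task 5 = (5 + 4·9 + 13)/6 = 54/6 = 9; σ²_Task 5 = ((13−5)/6)² = 1.778
te_Task 6 = (3 + 4·9 + 21)/6 = 60/6 = 10; σ²_Task 6 = ((21−3)/6)² = 9.000
te_Task 7 = (2 + 4·6 + 16)/6 = 42/6 = 7; σ²_Task 7 = ((16−2)/6)² = 5.444
te_Task 8 = (12 + 4·13 + 14)/6 = 78/6 = 13; σ²_Task 8 = ((14−12)/6)² = 0.111
te_Task 9 = (4 + 4·5 + 6)/6 = 30/6 = 5; σ²_Task 9 = ((6−4)/6)² = 0.111

Forward pass:
ES_Task 1 = 0; EF_Task 1 = 3
ES_Task 2 = 0; EF_Task 2 = 9
ES_Task 3 = 0; EF_Task 3 = 12
ES_Task 4 = 0; EF_Task 4 = 14
ES_Task 5 = 0; EF_Task 5 = 9
ES_Task 6 = max(EF_Task 4=14, EF_Task 5=9) = 14; EF_Task 6 = 14+10 = 24
ES_Task 7 = max(EF_Task 3=12, EF_Task 5=9) = 12; EF_Task 7 = 12+7 = 19
ES_Task 8 = 9; EF_Task 8 = 9+13 = 22
ES_Task 9 = max(EF_Task 1=3, EF_Task 2=9, EF_Task 5=9, EF_Task 6=24, EF_Task 7=19, EF_Task 8=22) = 24; EF_Task 9 = 24+5 = 29
Expected project duration μ = 29 weeks. Critical path: Task 4 → Task 6 → Task 9.

Variance along critical path = 2.778 + 9.000 + 0.111 = 11.889; σ = √11.889 = 3.448 weeks.
Z = (24 − 29) / 3.448 = -1.450
P(T ≤ 24) = Φ(-1.450) ≈ 0.074

0.074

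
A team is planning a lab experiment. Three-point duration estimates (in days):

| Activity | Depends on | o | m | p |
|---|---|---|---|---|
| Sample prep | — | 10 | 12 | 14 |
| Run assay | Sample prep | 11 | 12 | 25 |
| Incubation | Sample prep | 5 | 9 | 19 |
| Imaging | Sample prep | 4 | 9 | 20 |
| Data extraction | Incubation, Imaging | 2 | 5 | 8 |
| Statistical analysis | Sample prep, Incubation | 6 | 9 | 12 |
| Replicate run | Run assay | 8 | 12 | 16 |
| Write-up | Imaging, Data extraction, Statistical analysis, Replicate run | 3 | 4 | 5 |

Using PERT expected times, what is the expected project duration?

te_Sample prep = (10 + 4·12 + 14)/6 = 72/6 = 12
te_Run assay = (11 + 4·12 + 25)/6 = 84/6 = 14
te_Incubation = (5 + 4·9 + 19)/6 = 60/6 = 10
te_Imaging = (4 + 4·9 + 20)/6 = 60/6 = 10
te_Data extraction = (2 + 4·5 + 8)/6 = 30/6 = 5
te_Statistical analysis = (6 + 4·9 + 12)/6 = 54/6 = 9
te_Replicate run = (8 + 4·12 + 16)/6 = 72/6 = 12
te_Write-up = (3 + 4·4 + 5)/6 = 24/6 = 4

Forward pass:
ES_Sample prep = 0; EF_Sample prep = 12
ES_Run assay = 12; EF_Run assay = 12+14 = 26
ES_Incubation = 12; EF_Incubation = 12+10 = 22
ES_Imaging = 12; EF_Imaging = 12+10 = 22
ES_Data extraction = max(EF_Incubation=22, EF_Imaging=22) = 22; EF_Data extraction = 22+5 = 27
ES_Statistical analysis = max(EF_Sample prep=12, EF_Incubation=22) = 22; EF_Statistical analysis = 22+9 = 31
ES_Replicate run = 26; EF_Replicate run = 26+12 = 38
ES_Write-up = max(EF_Imaging=22, EF_Data extraction=27, EF_Statistical analysis=31, EF_Replicate run=38) = 38; EF_Write-up = 38+4 = 42
Expected project duration μ = 42 days. Critical path: Sample prep → Run assay → Replicate run → Write-up.

42 days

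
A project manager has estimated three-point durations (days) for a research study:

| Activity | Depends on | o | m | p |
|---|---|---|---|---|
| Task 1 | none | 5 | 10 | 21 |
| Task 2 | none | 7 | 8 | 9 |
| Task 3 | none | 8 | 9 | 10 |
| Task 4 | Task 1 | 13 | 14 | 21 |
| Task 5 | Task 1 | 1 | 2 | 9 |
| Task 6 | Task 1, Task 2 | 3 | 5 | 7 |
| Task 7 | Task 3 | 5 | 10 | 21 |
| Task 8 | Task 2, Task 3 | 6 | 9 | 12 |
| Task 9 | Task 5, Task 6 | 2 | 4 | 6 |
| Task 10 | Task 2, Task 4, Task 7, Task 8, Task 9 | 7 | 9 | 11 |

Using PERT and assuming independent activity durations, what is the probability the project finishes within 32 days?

0.163

te_Task 1 = (5 + 4·10 + 21)/6 = 66/6 = 11; σ²_Task 1 = ((21−5)/6)² = 7.111
te_Task 2 = (7 + 4·8 + 9)/6 = 48/6 = 8; σ²_Task 2 = ((9−7)/6)² = 0.111
te_Task 3 = (8 + 4·9 + 10)/6 = 54/6 = 9; σ²_Task 3 = ((10−8)/6)² = 0.111
te_Task 4 = (13 + 4·14 + 21)/6 = 90/6 = 15; σ²_Task 4 = ((21−13)/6)² = 1.778
te_Task 5 = (1 + 4·2 + 9)/6 = 18/6 = 3; σ²_Task 5 = ((9−1)/6)² = 1.778
te_Task 6 = (3 + 4·5 + 7)/6 = 30/6 = 5; σ²_Task 6 = ((7−3)/6)² = 0.444
te_Task 7 = (5 + 4·10 + 21)/6 = 66/6 = 11; σ²_Task 7 = ((21−5)/6)² = 7.111
te_Task 8 = (6 + 4·9 + 12)/6 = 54/6 = 9; σ²_Task 8 = ((12−6)/6)² = 1.000
te_Task 9 = (2 + 4·4 + 6)/6 = 24/6 = 4; σ²_Task 9 = ((6−2)/6)² = 0.444
te_Task 10 = (7 + 4·9 + 11)/6 = 54/6 = 9; σ²_Task 10 = ((11−7)/6)² = 0.444

Forward pass:
ES_Task 1 = 0; EF_Task 1 = 11
ES_Task 2 = 0; EF_Task 2 = 8
ES_Task 3 = 0; EF_Task 3 = 9
ES_Task 4 = 11; EF_Task 4 = 11+15 = 26
ES_Task 5 = 11; EF_Task 5 = 11+3 = 14
ES_Task 6 = max(EF_Task 1=11, EF_Task 2=8) = 11; EF_Task 6 = 11+5 = 16
ES_Task 7 = 9; EF_Task 7 = 9+11 = 20
ES_Task 8 = max(EF_Task 2=8, EF_Task 3=9) = 9; EF_Task 8 = 9+9 = 18
ES_Task 9 = max(EF_Task 5=14, EF_Task 6=16) = 16; EF_Task 9 = 16+4 = 20
ES_Task 10 = max(EF_Task 2=8, EF_Task 4=26, EF_Task 7=20, EF_Task 8=18, EF_Task 9=20) = 26; EF_Task 10 = 26+9 = 35
Expected project duration μ = 35 days. Critical path: Task 1 → Task 4 → Task 10.

Variance along critical path = 7.111 + 1.778 + 0.444 = 9.333; σ = √9.333 = 3.055 days.
Z = (32 − 35) / 3.055 = -0.982
P(T ≤ 32) = Φ(-0.982) ≈ 0.163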